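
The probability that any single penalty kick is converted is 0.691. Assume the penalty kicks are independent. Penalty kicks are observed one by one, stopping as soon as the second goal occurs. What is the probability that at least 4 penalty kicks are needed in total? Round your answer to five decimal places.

Needing more than 3 penalty kicks ⇔ fewer than 2 successes in the first 3. With X ~ Binomial(3, 0.691), P(Y > 3) = P(X ≤ 1).
  k=0: C(3,0)·0.691^0·0.309^3 = 0.0295036
  k=1: C(3,1)·0.691^1·0.309^2 = 0.1979321
P(X ≤ 1) = 0.2274357

0.22744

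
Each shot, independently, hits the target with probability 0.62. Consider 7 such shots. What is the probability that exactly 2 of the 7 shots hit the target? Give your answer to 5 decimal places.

0.06396

X ~ Binomial(n=7, p=0.62).
P(X=2) = C(7,2) · p^2 · (1−p)^5
= 21 · 0.3844 · 0.0079235 = 0.0639618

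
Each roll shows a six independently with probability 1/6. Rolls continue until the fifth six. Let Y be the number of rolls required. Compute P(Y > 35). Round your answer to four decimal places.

Needing more than 35 rolls ⇔ fewer than 5 successes in the first 35. With X ~ Binomial(35, 0.166667), P(Y > 35) = P(X ≤ 4).
  k=0: C(35,0)·0.166667^0·0.833333^35 = 0.001693
  k=1: C(35,1)·0.166667^1·0.833333^34 = 0.011851
  k=2: C(35,2)·0.166667^2·0.833333^33 = 0.040293
  k=3: C(35,3)·0.166667^3·0.833333^32 = 0.088645
  k=4: C(35,4)·0.166667^4·0.833333^31 = 0.141833
P(X ≤ 4) = 0.284315

0.2843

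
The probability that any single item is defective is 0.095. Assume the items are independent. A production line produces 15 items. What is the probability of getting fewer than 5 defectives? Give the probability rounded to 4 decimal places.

X ~ Binomial(15, 0.095); P(X ≤ 4) = Σ C(15,k) p^k (1−p)^(15−k) over k:
  k=0: C(15,0)·0.095^0·0.905^15 = 0.223732
  k=1: C(15,1)·0.095^1·0.905^14 = 0.352286
  k=2: C(15,2)·0.095^2·0.905^13 = 0.258862
  k=3: C(15,3)·0.095^3·0.905^12 = 0.117751
  k=4: C(15,4)·0.095^4·0.905^11 = 0.037082
Total = 0.989713

0.9897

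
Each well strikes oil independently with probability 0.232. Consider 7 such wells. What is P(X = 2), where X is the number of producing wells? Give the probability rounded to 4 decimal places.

X ~ Binomial(n=7, p=0.232).
P(X=2) = C(7,2) · p^2 · (1−p)^5
= 21 · 0.053824 · 0.26718 = 0.301996

0.3020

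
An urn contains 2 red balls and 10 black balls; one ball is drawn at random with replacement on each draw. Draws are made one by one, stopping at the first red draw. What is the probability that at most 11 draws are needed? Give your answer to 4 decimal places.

0.8654

Y = number of draws to the first success; geometric, p = 0.166667.
P(Y ≤ 11) = 1 − (1−p)^11 = 1 − 0.134588 = 0.865412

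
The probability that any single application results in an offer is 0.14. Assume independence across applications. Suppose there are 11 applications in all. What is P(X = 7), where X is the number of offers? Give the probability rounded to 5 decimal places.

0.00019

X ~ Binomial(n=11, p=0.14).
P(X=7) = C(11,7) · p^7 · (1−p)^4
= 330 · 1.0541e-06 · 0.54701 = 0.0001903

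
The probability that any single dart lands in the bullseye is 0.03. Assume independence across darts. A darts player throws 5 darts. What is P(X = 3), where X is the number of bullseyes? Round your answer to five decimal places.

X ~ Binomial(n=5, p=0.03).
P(X=3) = C(5,3) · p^3 · (1−p)^2
= 10 · 2.7e-05 · 0.9409 = 0.0002540

0.00025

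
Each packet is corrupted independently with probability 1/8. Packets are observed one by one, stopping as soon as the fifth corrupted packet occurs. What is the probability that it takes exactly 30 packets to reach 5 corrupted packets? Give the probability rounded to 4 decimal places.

Y = trial on which the fifth success occurs; negative binomial, r=5, p=0.125.
P(Y=30) = C(29,4) · p^5 · (1−p)^25
= 23751 · 3.0518e-05 · 0.035498 = 0.025730

0.0257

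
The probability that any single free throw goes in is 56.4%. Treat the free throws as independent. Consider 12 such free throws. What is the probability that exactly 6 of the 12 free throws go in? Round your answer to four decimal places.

0.2043

X ~ Binomial(n=12, p=0.564).
P(X=6) = C(12,6) · p^6 · (1−p)^6
= 924 · 0.032187 · 0.0068694 = 0.204299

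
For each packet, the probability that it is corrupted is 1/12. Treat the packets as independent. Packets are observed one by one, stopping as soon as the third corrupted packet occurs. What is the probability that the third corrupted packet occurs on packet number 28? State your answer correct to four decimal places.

Y = trial on which the third success occurs; negative binomial, r=3, p=0.083333.
P(Y=28) = C(27,2) · p^3 · (1−p)^25
= 351 · 0.0005787 · 0.11358 = 0.023070

0.0231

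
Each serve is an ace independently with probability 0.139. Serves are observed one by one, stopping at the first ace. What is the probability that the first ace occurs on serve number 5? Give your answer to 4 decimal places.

0.0764

Geometric (trials to first success), p = 0.139.
P(Y = 5) = (1−p)^4 · p = 0.54956 · 0.139 = 0.076388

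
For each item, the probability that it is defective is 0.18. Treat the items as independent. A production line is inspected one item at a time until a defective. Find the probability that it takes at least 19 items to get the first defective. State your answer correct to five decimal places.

Y = number of items to the first success; geometric, p = 0.18.
P(Y > 18) = P(first 18 all fail) = (1−p)^18 = 0.0280963

0.02810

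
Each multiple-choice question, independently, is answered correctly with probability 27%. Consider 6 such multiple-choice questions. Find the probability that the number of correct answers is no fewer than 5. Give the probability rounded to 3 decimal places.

0.007

X ~ Binomial(6, 0.27); P(X ≥ 5) = Σ C(6,k) p^k (1−p)^(6−k) over k:
  k=5: C(6,5)·0.27^5·0.73^1 = 0.00628
  k=6: C(6,6)·0.27^6·0.73^0 = 0.00039
Total = 0.00667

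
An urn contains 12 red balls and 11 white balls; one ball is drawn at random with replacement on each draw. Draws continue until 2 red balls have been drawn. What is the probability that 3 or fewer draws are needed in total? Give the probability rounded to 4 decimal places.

0.5326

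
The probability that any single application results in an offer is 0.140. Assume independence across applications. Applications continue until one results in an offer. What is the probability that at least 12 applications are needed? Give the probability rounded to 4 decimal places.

Y = number of applications to the first success; geometric, p = 0.14.
P(Y > 11) = P(first 11 all fail) = (1−p)^11 = 0.190319

0.1903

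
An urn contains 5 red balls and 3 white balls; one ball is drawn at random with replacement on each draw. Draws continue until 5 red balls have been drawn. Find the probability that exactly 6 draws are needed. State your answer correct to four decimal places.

Y = trial on which the fifth success occurs; negative binomial, r=5, p=0.625.
P(Y=6) = C(5,4) · p^5 · (1−p)^1
= 5 · 0.095367 · 0.375 = 0.178814

0.1788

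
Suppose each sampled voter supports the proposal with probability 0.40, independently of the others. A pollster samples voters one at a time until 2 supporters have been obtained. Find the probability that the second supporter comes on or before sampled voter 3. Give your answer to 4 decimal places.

Finishing within 3 sampled voters ⇔ at least 2 successes in the first 3. With X ~ Binomial(3, 0.40), P(Y ≤ 3) = 1 − P(X ≤ 1).
  k=0: C(3,0)·0.40^0·0.60^3 = 0.216000
  k=1: C(3,1)·0.40^1·0.60^2 = 0.432000
1 − 0.648000 = 0.352000

0.3520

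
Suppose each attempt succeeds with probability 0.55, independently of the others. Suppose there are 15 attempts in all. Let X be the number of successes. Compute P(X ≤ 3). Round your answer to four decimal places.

0.0063

X ~ Binomial(15, 0.55); P(X ≤ 3) = Σ C(15,k) p^k (1−p)^(15−k) over k:
  k=0: C(15,0)·0.55^0·0.45^15 = 0.000006
  k=1: C(15,1)·0.55^1·0.45^14 = 0.000115
  k=2: C(15,2)·0.55^2·0.45^13 = 0.000986
  k=3: C(15,3)·0.55^3·0.45^12 = 0.005220
Total = 0.006327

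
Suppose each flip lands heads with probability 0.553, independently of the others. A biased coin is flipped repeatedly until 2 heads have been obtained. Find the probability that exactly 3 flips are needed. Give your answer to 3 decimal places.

Y = trial on which the second success occurs; negative binomial, r=2, p=0.553.
P(Y=3) = C(2,1) · p^2 · (1−p)^1
= 2 · 0.30581 · 0.447 = 0.27339

0.273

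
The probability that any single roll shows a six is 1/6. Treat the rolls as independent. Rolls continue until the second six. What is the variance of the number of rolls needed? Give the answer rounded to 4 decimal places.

Y = total rolls until the second success; negative binomial with r=2, p=0.166667.
Var(Y) = r(1−p)/p² = 2·0.833333 / 0.166667² = 60.000000

60.0000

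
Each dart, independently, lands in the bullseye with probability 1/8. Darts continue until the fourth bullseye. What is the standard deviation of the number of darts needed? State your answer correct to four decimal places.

14.9666

Y = total darts until the fourth success; negative binomial with r=4, p=0.125.
SD(Y) = √[r(1−p)/p²] = √(224.000000) = 14.966630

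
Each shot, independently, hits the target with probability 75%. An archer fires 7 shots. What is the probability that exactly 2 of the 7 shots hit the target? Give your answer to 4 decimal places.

0.0115

X ~ Binomial(n=7, p=0.75).
P(X=2) = C(7,2) · p^2 · (1−p)^5
= 21 · 0.5625 · 0.00097656 = 0.011536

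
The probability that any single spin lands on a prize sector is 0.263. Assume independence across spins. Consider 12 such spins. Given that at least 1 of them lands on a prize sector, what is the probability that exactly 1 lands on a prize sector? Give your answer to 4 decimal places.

X ~ Binomial(12, 0.263). Want P(X=1 | X≥1) = P(X=1) / P(X≥1).
P(X=1) = C(12,1)·0.263^1·0.737^11 = 0.109971
P(X≥1) = 1 − 0.025681 = 0.974319
Ratio = 0.109971 / 0.974319 = 0.112870

0.1129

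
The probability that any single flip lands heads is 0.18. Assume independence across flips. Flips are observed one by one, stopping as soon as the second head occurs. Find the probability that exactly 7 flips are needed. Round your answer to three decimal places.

Y = trial on which the second success occurs; negative binomial, r=2, p=0.18.
P(Y=7) = C(6,1) · p^2 · (1−p)^5
= 6 · 0.0324 · 0.37074 = 0.07207

0.072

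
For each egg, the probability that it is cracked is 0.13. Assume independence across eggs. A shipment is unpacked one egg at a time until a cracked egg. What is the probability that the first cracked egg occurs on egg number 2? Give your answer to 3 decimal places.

Geometric (trials to first success), p = 0.13.
P(Y = 2) = (1−p)^1 · p = 0.87 · 0.13 = 0.11310

0.113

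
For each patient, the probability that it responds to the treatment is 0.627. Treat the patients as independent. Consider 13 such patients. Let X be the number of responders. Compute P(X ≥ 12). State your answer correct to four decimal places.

X ~ Binomial(13, 0.627); P(X ≥ 12) = Σ C(13,k) p^k (1−p)^(13−k) over k:
  k=12: C(13,12)·0.627^12·0.373^1 = 0.017900
  k=13: C(13,13)·0.627^13·0.373^0 = 0.002315
Total = 0.020215

0.0202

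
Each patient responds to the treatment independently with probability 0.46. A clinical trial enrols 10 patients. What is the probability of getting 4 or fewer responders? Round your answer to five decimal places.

0.47844

X ~ Binomial(10, 0.46); P(X ≤ 4) = Σ C(10,k) p^k (1−p)^(10−k) over k:
  k=0: C(10,0)·0.46^0·0.54^10 = 0.0021083
  k=1: C(10,1)·0.46^1·0.54^9 = 0.0179598
  k=2: C(10,2)·0.46^2·0.54^8 = 0.0688459
  k=3: C(10,3)·0.46^3·0.54^7 = 0.1563907
  k=4: C(10,4)·0.46^4·0.54^6 = 0.2331381
Total = 0.4784429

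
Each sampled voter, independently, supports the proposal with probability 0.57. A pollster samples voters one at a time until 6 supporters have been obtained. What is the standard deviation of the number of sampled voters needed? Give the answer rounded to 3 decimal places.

Y = total sampled voters until the sixth success; negative binomial with r=6, p=0.57.
SD(Y) = √[r(1−p)/p²] = √(7.94090) = 2.81796

2.818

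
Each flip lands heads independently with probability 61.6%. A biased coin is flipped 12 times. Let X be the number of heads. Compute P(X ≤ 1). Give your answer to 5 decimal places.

0.00021

X ~ Binomial(12, 0.616); P(X ≤ 1) = Σ C(12,k) p^k (1−p)^(12−k) over k:
  k=0: C(12,0)·0.616^0·0.384^12 = 0.0000103
  k=1: C(12,1)·0.616^1·0.384^11 = 0.0001979
Total = 0.0002082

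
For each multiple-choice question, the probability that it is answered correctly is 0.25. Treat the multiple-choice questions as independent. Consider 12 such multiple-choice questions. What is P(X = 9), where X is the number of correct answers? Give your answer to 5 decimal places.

X ~ Binomial(n=12, p=0.25).
P(X=9) = C(12,9) · p^9 · (1−p)^3
= 220 · 3.8147e-06 · 0.42188 = 0.0003541

0.00035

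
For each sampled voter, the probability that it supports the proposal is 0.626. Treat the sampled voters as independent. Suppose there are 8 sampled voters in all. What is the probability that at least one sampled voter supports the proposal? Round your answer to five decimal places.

P(at least one) = 1 − P(none) = 1 − (1 − 0.626)^8
= 1 − 0.0003828 = 0.9996172

0.99962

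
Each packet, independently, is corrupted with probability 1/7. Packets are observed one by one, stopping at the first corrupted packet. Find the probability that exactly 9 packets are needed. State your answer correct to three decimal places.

0.042

Geometric (trials to first success), p = 0.142857.
P(Y = 9) = (1−p)^8 · p = 0.29136 · 0.142857 = 0.04162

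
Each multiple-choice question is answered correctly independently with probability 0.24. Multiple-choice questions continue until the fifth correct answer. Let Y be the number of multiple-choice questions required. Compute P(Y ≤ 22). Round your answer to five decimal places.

0.63660

Finishing within 22 multiple-choice questions ⇔ at least 5 successes in the first 22. With X ~ Binomial(22, 0.24), P(Y ≤ 22) = 1 − P(X ≤ 4).
  k=0: C(22,0)·0.24^0·0.76^22 = 0.0023873
  k=1: C(22,1)·0.24^1·0.76^21 = 0.0165851
  k=2: C(22,2)·0.24^2·0.76^20 = 0.0549929
  k=3: C(22,3)·0.24^3·0.76^19 = 0.1157744
  k=4: C(22,4)·0.24^4·0.76^18 = 0.1736617
1 − 0.3634014 = 0.6365986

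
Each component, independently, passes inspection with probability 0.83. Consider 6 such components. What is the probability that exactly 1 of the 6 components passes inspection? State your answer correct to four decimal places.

X ~ Binomial(n=6, p=0.83).
P(X=1) = C(6,1) · p^1 · (1−p)^5
= 6 · 0.83 · 0.00014199 = 0.000707

0.0007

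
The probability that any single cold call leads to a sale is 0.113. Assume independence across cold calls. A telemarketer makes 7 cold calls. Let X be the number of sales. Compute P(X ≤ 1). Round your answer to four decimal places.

X ~ Binomial(7, 0.113); P(X ≤ 1) = Σ C(7,k) p^k (1−p)^(7−k) over k:
  k=0: C(7,0)·0.113^0·0.887^7 = 0.431982
  k=1: C(7,1)·0.113^1·0.887^6 = 0.385228
Total = 0.817210

0.8172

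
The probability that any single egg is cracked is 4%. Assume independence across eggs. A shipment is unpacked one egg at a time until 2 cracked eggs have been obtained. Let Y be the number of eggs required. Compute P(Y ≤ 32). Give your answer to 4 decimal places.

Finishing within 32 eggs ⇔ at least 2 successes in the first 32. With X ~ Binomial(32, 0.04), P(Y ≤ 32) = 1 − P(X ≤ 1).
  k=0: C(32,0)·0.04^0·0.96^32 = 0.270819
  k=1: C(32,1)·0.04^1·0.96^31 = 0.361092
1 − 0.631911 = 0.368089

0.3681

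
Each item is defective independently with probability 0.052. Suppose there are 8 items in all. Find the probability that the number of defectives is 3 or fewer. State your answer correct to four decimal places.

X ~ Binomial(8, 0.052); P(X ≤ 3) = Σ C(8,k) p^k (1−p)^(8−k) over k:
  k=0: C(8,0)·0.052^0·0.948^8 = 0.652329
  k=1: C(8,1)·0.052^1·0.948^7 = 0.286254
  k=2: C(8,2)·0.052^2·0.948^6 = 0.054956
  k=3: C(8,3)·0.052^3·0.948^5 = 0.006029
Total = 0.999568

0.9996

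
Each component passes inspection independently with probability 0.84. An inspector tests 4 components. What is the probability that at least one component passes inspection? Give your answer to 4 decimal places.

P(at least one) = 1 − P(none) = 1 − (1 − 0.84)^4
= 1 − 0.000655 = 0.999345

0.9993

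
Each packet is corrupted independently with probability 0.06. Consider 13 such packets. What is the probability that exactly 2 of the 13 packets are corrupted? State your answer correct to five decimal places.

0.14217

X ~ Binomial(n=13, p=0.06).
P(X=2) = C(13,2) · p^2 · (1−p)^11
= 78 · 0.0036 · 0.5063 = 0.1421685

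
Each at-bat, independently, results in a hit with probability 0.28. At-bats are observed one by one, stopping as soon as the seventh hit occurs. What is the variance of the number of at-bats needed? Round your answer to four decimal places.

64.2857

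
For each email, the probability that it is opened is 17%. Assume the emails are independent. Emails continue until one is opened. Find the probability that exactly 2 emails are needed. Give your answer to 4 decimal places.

Geometric (trials to first success), p = 0.17.
P(Y = 2) = (1−p)^1 · p = 0.83 · 0.17 = 0.141100

0.1411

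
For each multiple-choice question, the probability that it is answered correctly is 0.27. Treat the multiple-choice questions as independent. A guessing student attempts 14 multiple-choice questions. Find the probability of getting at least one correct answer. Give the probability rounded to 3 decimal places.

0.988

P(at least one) = 1 − P(none) = 1 − (1 − 0.27)^14
= 1 − 0.01220 = 0.98780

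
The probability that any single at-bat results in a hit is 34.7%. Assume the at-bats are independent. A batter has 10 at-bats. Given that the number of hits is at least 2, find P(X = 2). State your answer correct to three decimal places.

0.197

X ~ Binomial(10, 0.347). Want P(X=2 | X≥2) = P(X=2) / P(X≥2).
P(X=2) = C(10,2)·0.347^2·0.653^8 = 0.17913
P(X≥2) = 1 − 0.01410 − 0.07491 = 0.91099
Ratio = 0.17913 / 0.91099 = 0.19664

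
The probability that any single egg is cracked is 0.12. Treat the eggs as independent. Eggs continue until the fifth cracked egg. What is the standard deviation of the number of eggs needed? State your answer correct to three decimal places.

17.480

Y = total eggs until the fifth success; negative binomial with r=5, p=0.12.
SD(Y) = √[r(1−p)/p²] = √(305.55556) = 17.48015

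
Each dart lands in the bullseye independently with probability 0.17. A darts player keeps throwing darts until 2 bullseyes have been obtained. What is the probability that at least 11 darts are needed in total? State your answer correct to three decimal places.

Needing more than 10 darts ⇔ fewer than 2 successes in the first 10. With X ~ Binomial(10, 0.17), P(Y > 10) = P(X ≤ 1).
  k=0: C(10,0)·0.17^0·0.83^10 = 0.15516
  k=1: C(10,1)·0.17^1·0.83^9 = 0.31780
P(X ≤ 1) = 0.47296

0.473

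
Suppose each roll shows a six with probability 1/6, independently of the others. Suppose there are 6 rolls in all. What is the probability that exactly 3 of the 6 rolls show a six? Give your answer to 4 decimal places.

0.0536

X ~ Binomial(n=6, p=0.166667).
P(X=3) = C(6,3) · p^3 · (1−p)^3
= 20 · 0.0046296 · 0.5787 = 0.053584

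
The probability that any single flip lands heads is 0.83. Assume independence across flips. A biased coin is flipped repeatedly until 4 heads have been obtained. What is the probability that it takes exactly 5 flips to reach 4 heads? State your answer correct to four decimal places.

Y = trial on which the fourth success occurs; negative binomial, r=4, p=0.83.
P(Y=5) = C(4,3) · p^4 · (1−p)^1
= 4 · 0.47458 · 0.17 = 0.322717

0.3227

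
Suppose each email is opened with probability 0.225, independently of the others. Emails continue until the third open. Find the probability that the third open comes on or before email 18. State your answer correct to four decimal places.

0.8055

Finishing within 18 emails ⇔ at least 3 successes in the first 18. With X ~ Binomial(18, 0.225), P(Y ≤ 18) = 1 − P(X ≤ 2).
  k=0: C(18,0)·0.225^0·0.775^18 = 0.010173
  k=1: C(18,1)·0.225^1·0.775^17 = 0.053160
  k=2: C(18,2)·0.225^2·0.775^16 = 0.131185
1 − 0.194517 = 0.805483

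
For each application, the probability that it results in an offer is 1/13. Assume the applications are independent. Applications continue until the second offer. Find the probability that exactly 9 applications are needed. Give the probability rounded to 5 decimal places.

Y = trial on which the second success occurs; negative binomial, r=2, p=0.076923.
P(Y=9) = C(8,1) · p^2 · (1−p)^7
= 8 · 0.0059172 · 0.57104 = 0.0270314

0.02703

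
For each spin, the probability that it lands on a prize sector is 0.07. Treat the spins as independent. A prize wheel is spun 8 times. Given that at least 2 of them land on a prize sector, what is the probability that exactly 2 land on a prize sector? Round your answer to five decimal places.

X ~ Binomial(8, 0.07). Want P(X=2 | X≥2) = P(X=2) / P(X≥2).
P(X=2) = C(8,2)·0.07^2·0.93^6 = 0.0887671
P(X≥2) = 1 − 0.5595818 − 0.3369525 = 0.1034657
Ratio = 0.0887671 / 0.1034657 = 0.8579370

0.85794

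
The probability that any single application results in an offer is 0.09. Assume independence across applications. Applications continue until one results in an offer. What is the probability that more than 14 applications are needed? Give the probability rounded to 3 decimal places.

Y = number of applications to the first success; geometric, p = 0.09.
P(Y > 14) = P(first 14 all fail) = (1−p)^14 = 0.26704

0.267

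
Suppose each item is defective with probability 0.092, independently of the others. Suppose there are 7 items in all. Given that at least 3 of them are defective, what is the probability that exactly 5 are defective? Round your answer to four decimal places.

0.0056

X ~ Binomial(7, 0.092). Want P(X=5 | X≥3) = P(X=5) / P(X≥3).
P(X=5) = C(7,5)·0.092^5·0.908^2 = 0.000114
P(X≥3) = 1 − 0.508863 − 0.360912 − 0.109704 = 0.020521
Ratio = 0.000114 / 0.020521 = 0.005561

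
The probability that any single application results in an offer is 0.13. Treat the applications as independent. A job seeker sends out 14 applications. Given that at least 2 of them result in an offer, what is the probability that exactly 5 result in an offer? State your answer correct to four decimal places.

0.0379

X ~ Binomial(14, 0.13). Want P(X=5 | X≥2) = P(X=5) / P(X≥2).
P(X=5) = C(14,5)·0.13^5·0.87^9 = 0.021225
P(X≥2) = 1 − 0.142321 − 0.297729 = 0.559949
Ratio = 0.021225 / 0.559949 = 0.037906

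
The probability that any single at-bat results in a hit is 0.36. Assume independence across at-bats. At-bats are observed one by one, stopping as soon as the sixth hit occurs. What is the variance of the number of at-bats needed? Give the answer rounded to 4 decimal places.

29.6296

Y = total at-bats until the sixth success; negative binomial with r=6, p=0.36.
Var(Y) = r(1−p)/p² = 6·0.64 / 0.36² = 29.629630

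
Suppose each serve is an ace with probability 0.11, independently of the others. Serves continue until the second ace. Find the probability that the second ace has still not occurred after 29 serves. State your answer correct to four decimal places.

0.1562

Needing more than 29 serves ⇔ fewer than 2 successes in the first 29. With X ~ Binomial(29, 0.11), P(Y > 29) = P(X ≤ 1).
  k=0: C(29,0)·0.11^0·0.89^29 = 0.034065
  k=1: C(29,1)·0.11^1·0.89^28 = 0.122099
P(X ≤ 1) = 0.156164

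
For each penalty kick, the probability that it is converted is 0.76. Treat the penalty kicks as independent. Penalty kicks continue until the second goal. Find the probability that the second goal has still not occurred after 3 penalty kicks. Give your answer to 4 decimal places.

Needing more than 3 penalty kicks ⇔ fewer than 2 successes in the first 3. With X ~ Binomial(3, 0.76), P(Y > 3) = P(X ≤ 1).
  k=0: C(3,0)·0.76^0·0.24^3 = 0.013824
  k=1: C(3,1)·0.76^1·0.24^2 = 0.131328
P(X ≤ 1) = 0.145152

0.1452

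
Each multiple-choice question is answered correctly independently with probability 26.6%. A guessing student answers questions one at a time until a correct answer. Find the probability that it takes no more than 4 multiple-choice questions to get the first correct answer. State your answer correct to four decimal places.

Y = number of multiple-choice questions to the first success; geometric, p = 0.266.
P(Y ≤ 4) = 1 − (1−p)^4 = 1 − 0.290258 = 0.709742

0.7097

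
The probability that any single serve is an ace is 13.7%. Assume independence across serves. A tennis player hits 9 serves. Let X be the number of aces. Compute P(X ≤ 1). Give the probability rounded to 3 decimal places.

X ~ Binomial(9, 0.137); P(X ≤ 1) = Σ C(9,k) p^k (1−p)^(9−k) over k:
  k=0: C(9,0)·0.137^0·0.863^9 = 0.26552
  k=1: C(9,1)·0.137^1·0.863^8 = 0.37936
Total = 0.64488

0.645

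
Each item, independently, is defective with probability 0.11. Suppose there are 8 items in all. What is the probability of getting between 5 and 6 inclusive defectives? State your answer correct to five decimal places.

X ~ Binomial(8, 0.11); P(5 ≤ X ≤ 6) = Σ C(8,k) p^k (1−p)^(8−k) over k:
  k=5: C(8,5)·0.11^5·0.89^3 = 0.0006358
  k=6: C(8,6)·0.11^6·0.89^2 = 0.0000393
Total = 0.0006751

0.00068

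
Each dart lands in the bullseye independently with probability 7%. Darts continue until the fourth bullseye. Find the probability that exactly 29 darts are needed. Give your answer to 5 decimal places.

Y = trial on which the fourth success occurs; negative binomial, r=4, p=0.07.
P(Y=29) = C(28,3) · p^4 · (1−p)^25
= 3276 · 2.401e-05 · 0.16296 = 0.0128177

0.01282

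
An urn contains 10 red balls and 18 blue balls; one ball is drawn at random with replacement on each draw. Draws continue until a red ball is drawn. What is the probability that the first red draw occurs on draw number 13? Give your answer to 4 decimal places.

Geometric (trials to first success), p = 0.357143.
P(Y = 13) = (1−p)^12 · p = 0.0049817 · 0.357143 = 0.001779

0.0018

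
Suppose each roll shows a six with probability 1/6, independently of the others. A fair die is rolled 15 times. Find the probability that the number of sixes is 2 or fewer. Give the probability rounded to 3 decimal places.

X ~ Binomial(15, 0.166667); P(X ≤ 2) = Σ C(15,k) p^k (1−p)^(15−k) over k:
  k=0: C(15,0)·0.166667^0·0.833333^15 = 0.06491
  k=1: C(15,1)·0.166667^1·0.833333^14 = 0.19472
  k=2: C(15,2)·0.166667^2·0.833333^13 = 0.27260
Total = 0.53222

0.532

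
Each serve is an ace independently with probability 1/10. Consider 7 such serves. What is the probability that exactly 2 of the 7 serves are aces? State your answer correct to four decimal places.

0.1240

X ~ Binomial(n=7, p=0.10).
P(X=2) = C(7,2) · p^2 · (1−p)^5
= 21 · 0.01 · 0.59049 = 0.124003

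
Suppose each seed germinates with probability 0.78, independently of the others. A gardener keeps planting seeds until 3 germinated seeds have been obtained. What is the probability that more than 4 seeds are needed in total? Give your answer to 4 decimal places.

Needing more than 4 seeds ⇔ fewer than 3 successes in the first 4. With X ~ Binomial(4, 0.78), P(Y > 4) = P(X ≤ 2).
  k=0: C(4,0)·0.78^0·0.22^4 = 0.002343
  k=1: C(4,1)·0.78^1·0.22^3 = 0.033222
  k=2: C(4,2)·0.78^2·0.22^2 = 0.176679
P(X ≤ 2) = 0.212244

0.2122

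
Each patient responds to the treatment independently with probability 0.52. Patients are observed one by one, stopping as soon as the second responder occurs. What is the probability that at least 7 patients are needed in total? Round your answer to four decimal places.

0.0917

Needing more than 6 patients ⇔ fewer than 2 successes in the first 6. With X ~ Binomial(6, 0.52), P(Y > 6) = P(X ≤ 1).
  k=0: C(6,0)·0.52^0·0.48^6 = 0.012231
  k=1: C(6,1)·0.52^1·0.48^5 = 0.079499
P(X ≤ 1) = 0.091729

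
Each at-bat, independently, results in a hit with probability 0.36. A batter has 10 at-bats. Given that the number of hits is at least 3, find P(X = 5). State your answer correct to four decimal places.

0.2154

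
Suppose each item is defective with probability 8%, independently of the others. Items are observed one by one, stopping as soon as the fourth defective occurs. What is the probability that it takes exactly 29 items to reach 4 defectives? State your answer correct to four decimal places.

0.0167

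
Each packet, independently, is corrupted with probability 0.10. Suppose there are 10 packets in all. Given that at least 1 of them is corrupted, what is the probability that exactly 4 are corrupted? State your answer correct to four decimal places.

0.0171

X ~ Binomial(10, 0.10). Want P(X=4 | X≥1) = P(X=4) / P(X≥1).
P(X=4) = C(10,4)·0.10^4·0.90^6 = 0.011160
P(X≥1) = 1 − 0.348678 = 0.651322
Ratio = 0.011160 / 0.651322 = 0.017135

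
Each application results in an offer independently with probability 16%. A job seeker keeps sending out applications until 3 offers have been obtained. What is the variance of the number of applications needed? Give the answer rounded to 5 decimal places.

Y = total applications until the third success; negative binomial with r=3, p=0.16.
Var(Y) = r(1−p)/p² = 3·0.84 / 0.16² = 98.4375000

98.43750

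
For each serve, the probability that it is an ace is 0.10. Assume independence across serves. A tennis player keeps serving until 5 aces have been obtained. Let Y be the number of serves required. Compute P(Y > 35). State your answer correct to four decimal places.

Needing more than 35 serves ⇔ fewer than 5 successes in the first 35. With X ~ Binomial(35, 0.10), P(Y > 35) = P(X ≤ 4).
  k=0: C(35,0)·0.10^0·0.90^35 = 0.025032
  k=1: C(35,1)·0.10^1·0.90^34 = 0.097345
  k=2: C(35,2)·0.10^2·0.90^33 = 0.183874
  k=3: C(35,3)·0.10^3·0.90^32 = 0.224735
  k=4: C(35,4)·0.10^4·0.90^31 = 0.199764
P(X ≤ 4) = 0.730749

0.7307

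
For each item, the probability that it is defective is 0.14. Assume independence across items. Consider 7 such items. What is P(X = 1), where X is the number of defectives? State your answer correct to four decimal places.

0.3965

X ~ Binomial(n=7, p=0.14).
P(X=1) = C(7,1) · p^1 · (1−p)^6
= 7 · 0.14 · 0.40457 = 0.396476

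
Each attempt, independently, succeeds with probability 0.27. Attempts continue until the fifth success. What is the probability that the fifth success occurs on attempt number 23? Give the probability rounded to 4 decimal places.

0.0364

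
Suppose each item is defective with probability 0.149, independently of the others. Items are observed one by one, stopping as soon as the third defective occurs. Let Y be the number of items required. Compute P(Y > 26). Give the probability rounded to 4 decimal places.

Needing more than 26 items ⇔ fewer than 3 successes in the first 26. With X ~ Binomial(26, 0.149), P(Y > 26) = P(X ≤ 2).
  k=0: C(26,0)·0.149^0·0.851^26 = 0.015072
  k=1: C(26,1)·0.149^1·0.851^25 = 0.068612
  k=2: C(26,2)·0.149^2·0.851^24 = 0.150164
P(X ≤ 2) = 0.233848

0.2338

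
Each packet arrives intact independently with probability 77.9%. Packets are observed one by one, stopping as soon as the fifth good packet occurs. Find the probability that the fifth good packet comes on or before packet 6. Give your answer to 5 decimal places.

0.60386

Finishing within 6 packets ⇔ at least 5 successes in the first 6. With X ~ Binomial(6, 0.779), P(Y ≤ 6) = 1 − P(X ≤ 4).
  k=0: C(6,0)·0.779^0·0.221^6 = 0.0001165
  k=1: C(6,1)·0.779^1·0.221^5 = 0.0024641
  k=2: C(6,2)·0.779^2·0.221^4 = 0.0217138
  k=3: C(6,3)·0.779^3·0.221^3 = 0.1020515
  k=4: C(6,4)·0.779^4·0.221^2 = 0.2697899
1 − 0.3961357 = 0.6038643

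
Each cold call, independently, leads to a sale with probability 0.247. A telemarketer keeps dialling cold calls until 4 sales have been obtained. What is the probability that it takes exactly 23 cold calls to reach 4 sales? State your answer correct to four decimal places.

0.0261

Y = trial on which the fourth success occurs; negative binomial, r=4, p=0.247.
P(Y=23) = C(22,3) · p^4 · (1−p)^19
= 1540 · 0.0037221 · 0.0045615 = 0.026146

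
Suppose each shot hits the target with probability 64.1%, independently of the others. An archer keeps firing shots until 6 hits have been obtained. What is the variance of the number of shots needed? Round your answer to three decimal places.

5.242

Y = total shots until the sixth success; negative binomial with r=6, p=0.641.
Var(Y) = r(1−p)/p² = 6·0.359 / 0.641² = 5.24239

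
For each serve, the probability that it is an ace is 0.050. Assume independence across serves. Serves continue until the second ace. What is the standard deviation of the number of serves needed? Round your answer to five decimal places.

Y = total serves until the second success; negative binomial with r=2, p=0.05.
SD(Y) = √[r(1−p)/p²] = √(760.0000000) = 27.5680975

27.56810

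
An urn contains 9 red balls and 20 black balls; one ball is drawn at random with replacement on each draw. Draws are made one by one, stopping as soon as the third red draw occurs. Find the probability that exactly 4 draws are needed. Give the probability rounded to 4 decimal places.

0.0618

Y = trial on which the third success occurs; negative binomial, r=3, p=0.310345.
P(Y=4) = C(3,2) · p^3 · (1−p)^1
= 3 · 0.029891 · 0.68966 = 0.061842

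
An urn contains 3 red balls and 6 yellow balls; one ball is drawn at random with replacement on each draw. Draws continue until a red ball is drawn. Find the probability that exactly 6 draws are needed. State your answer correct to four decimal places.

0.0439

Geometric (trials to first success), p = 0.333333.
P(Y = 6) = (1−p)^5 · p = 0.13169 · 0.333333 = 0.043896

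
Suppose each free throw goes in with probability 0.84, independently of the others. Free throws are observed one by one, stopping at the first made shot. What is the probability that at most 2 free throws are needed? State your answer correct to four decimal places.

0.9744

Y = number of free throws to the first success; geometric, p = 0.84.
P(Y ≤ 2) = 1 − (1−p)^2 = 1 − 0.025600 = 0.974400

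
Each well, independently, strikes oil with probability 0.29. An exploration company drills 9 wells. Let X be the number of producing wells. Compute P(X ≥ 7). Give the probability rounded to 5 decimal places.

0.00346

X ~ Binomial(9, 0.29); P(X ≥ 7) = Σ C(9,k) p^k (1−p)^(9−k) over k:
  k=7: C(9,7)·0.29^7·0.71^2 = 0.0031304
  k=8: C(9,8)·0.29^8·0.71^1 = 0.0003197
  k=9: C(9,9)·0.29^9·0.71^0 = 0.0000145
Total = 0.0034646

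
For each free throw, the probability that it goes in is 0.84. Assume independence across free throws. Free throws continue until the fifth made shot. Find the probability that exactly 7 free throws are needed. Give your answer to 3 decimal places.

0.161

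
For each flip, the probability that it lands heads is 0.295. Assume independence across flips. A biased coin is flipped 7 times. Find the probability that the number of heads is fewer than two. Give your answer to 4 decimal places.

0.3401

X ~ Binomial(7, 0.295); P(X ≤ 1) = Σ C(7,k) p^k (1−p)^(7−k) over k:
  k=0: C(7,0)·0.295^0·0.705^7 = 0.086561
  k=1: C(7,1)·0.295^1·0.705^6 = 0.253545
Total = 0.340106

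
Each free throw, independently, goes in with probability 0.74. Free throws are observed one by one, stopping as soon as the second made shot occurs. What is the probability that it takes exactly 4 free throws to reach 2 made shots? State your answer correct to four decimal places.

Y = trial on which the second success occurs; negative binomial, r=2, p=0.74.
P(Y=4) = C(3,1) · p^2 · (1−p)^2
= 3 · 0.5476 · 0.0676 = 0.111053

0.1111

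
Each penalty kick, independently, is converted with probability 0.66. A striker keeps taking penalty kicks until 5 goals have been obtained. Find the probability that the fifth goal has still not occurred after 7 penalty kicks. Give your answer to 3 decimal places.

0.445

Needing more than 7 penalty kicks ⇔ fewer than 5 successes in the first 7. With X ~ Binomial(7, 0.66), P(Y > 7) = P(X ≤ 4).
  k=0: C(7,0)·0.66^0·0.34^7 = 0.00053
  k=1: C(7,1)·0.66^1·0.34^6 = 0.00714
  k=2: C(7,2)·0.66^2·0.34^5 = 0.04156
  k=3: C(7,3)·0.66^3·0.34^4 = 0.13447
  k=4: C(7,4)·0.66^4·0.34^3 = 0.26102
P(X ≤ 4) = 0.44472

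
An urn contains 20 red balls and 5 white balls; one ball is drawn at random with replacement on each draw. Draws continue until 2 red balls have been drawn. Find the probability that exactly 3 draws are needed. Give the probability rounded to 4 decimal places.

0.2560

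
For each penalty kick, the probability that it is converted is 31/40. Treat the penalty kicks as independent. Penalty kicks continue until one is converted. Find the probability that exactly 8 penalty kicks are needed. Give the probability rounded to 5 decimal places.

0.00002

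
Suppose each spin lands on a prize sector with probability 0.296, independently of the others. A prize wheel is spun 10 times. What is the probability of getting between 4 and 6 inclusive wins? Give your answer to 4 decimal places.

X ~ Binomial(10, 0.296); P(4 ≤ X ≤ 6) = Σ C(10,k) p^k (1−p)^(10−k) over k:
  k=4: C(10,4)·0.296^4·0.704^6 = 0.196256
  k=5: C(10,5)·0.296^5·0.704^5 = 0.099020
  k=6: C(10,6)·0.296^6·0.704^4 = 0.034694
Total = 0.329970

0.3300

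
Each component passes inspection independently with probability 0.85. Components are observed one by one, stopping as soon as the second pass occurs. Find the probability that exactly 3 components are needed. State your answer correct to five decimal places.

0.21675

Y = trial on which the second success occurs; negative binomial, r=2, p=0.85.
P(Y=3) = C(2,1) · p^2 · (1−p)^1
= 2 · 0.7225 · 0.15 = 0.2167500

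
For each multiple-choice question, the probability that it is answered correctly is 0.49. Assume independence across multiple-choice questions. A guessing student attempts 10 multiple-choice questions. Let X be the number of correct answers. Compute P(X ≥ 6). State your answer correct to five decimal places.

X ~ Binomial(10, 0.49); P(X ≥ 6) = Σ C(10,k) p^k (1−p)^(10−k) over k:
  k=6: C(10,6)·0.49^6·0.51^4 = 0.1966421
  k=7: C(10,7)·0.49^7·0.51^3 = 0.1079604
  k=8: C(10,8)·0.49^8·0.51^2 = 0.0388975
  k=9: C(10,9)·0.49^9·0.51^1 = 0.0083049
  k=10: C(10,10)·0.49^10·0.51^0 = 0.0007979
Total = 0.3526028

0.35260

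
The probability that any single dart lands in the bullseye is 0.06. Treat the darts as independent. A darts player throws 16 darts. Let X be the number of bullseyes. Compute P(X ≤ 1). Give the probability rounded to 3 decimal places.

X ~ Binomial(16, 0.06); P(X ≤ 1) = Σ C(16,k) p^k (1−p)^(16−k) over k:
  k=0: C(16,0)·0.06^0·0.94^16 = 0.37157
  k=1: C(16,1)·0.06^1·0.94^15 = 0.37948
Total = 0.75105

0.751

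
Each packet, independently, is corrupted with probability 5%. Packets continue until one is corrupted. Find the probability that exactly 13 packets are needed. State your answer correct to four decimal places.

Geometric (trials to first success), p = 0.05.
P(Y = 13) = (1−p)^12 · p = 0.54036 · 0.05 = 0.027018

0.0270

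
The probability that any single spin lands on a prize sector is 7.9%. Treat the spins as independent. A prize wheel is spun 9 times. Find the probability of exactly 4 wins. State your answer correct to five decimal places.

0.00325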